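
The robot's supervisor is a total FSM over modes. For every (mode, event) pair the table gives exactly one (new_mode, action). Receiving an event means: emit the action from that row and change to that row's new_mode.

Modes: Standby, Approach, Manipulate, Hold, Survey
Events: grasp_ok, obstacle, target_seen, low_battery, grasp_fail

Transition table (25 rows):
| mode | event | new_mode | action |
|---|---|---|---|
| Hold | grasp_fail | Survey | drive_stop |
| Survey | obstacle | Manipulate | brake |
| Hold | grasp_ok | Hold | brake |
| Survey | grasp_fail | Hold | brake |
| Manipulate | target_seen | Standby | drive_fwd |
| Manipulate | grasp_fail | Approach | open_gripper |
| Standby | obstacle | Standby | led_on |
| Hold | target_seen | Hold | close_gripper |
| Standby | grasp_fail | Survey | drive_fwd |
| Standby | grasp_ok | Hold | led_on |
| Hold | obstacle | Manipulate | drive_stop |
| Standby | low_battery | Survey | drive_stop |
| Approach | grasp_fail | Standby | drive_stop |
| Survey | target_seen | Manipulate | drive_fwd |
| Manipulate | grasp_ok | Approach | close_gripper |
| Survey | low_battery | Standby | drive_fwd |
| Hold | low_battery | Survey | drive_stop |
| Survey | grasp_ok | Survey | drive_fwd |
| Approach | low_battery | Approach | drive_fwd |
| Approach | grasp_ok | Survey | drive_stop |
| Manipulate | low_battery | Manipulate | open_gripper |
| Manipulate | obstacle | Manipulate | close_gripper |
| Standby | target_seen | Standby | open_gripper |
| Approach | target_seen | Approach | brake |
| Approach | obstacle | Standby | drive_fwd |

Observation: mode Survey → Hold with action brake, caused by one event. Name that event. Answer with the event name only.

try grasp_ok: (Survey, grasp_ok) → (Survey, drive_fwd)
try obstacle: (Survey, obstacle) → (Manipulate, brake)
try target_seen: (Survey, target_seen) → (Manipulate, drive_fwd)
try low_battery: (Survey, low_battery) → (Standby, drive_fwd)
try grasp_fail: (Survey, grasp_fail) → (Hold, brake)  ← matches

grasp_fail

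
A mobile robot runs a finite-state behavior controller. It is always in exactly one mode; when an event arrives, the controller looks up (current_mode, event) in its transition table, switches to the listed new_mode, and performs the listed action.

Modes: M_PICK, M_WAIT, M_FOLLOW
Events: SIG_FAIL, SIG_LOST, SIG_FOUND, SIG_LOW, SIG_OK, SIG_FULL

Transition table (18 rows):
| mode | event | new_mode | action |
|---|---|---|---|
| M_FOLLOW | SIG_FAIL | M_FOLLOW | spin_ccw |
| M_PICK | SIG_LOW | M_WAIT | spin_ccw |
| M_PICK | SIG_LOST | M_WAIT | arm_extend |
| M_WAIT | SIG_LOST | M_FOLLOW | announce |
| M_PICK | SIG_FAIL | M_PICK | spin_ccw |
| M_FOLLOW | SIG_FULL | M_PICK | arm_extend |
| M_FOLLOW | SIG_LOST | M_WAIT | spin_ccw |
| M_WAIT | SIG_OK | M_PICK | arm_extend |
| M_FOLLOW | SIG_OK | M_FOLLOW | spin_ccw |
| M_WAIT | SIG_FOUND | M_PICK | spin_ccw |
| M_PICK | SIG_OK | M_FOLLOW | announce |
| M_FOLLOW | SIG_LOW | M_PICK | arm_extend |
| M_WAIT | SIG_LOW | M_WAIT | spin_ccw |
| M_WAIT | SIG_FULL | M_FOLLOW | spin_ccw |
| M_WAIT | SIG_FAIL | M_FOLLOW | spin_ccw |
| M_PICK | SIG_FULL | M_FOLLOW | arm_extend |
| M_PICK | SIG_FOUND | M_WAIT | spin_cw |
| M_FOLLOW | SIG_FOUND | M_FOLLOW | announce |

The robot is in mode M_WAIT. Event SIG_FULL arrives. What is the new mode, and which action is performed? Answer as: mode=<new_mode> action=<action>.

current mode = M_WAIT; filter table to that mode:
  (M_WAIT, SIG_LOST) → (M_FOLLOW, announce)
  (M_WAIT, SIG_OK) → (M_PICK, arm_extend)
  (M_WAIT, SIG_FOUND) → (M_PICK, spin_ccw)
  (M_WAIT, SIG_LOW) → (M_WAIT, spin_ccw)
  (M_WAIT, SIG_FULL) → (M_FOLLOW, spin_ccw)  ← event matches
  (M_WAIT, SIG_FAIL) → (M_FOLLOW, spin_ccw)
event = SIG_FULL selects (M_FOLLOW, spin_ccw)

mode=M_FOLLOW action=spin_ccw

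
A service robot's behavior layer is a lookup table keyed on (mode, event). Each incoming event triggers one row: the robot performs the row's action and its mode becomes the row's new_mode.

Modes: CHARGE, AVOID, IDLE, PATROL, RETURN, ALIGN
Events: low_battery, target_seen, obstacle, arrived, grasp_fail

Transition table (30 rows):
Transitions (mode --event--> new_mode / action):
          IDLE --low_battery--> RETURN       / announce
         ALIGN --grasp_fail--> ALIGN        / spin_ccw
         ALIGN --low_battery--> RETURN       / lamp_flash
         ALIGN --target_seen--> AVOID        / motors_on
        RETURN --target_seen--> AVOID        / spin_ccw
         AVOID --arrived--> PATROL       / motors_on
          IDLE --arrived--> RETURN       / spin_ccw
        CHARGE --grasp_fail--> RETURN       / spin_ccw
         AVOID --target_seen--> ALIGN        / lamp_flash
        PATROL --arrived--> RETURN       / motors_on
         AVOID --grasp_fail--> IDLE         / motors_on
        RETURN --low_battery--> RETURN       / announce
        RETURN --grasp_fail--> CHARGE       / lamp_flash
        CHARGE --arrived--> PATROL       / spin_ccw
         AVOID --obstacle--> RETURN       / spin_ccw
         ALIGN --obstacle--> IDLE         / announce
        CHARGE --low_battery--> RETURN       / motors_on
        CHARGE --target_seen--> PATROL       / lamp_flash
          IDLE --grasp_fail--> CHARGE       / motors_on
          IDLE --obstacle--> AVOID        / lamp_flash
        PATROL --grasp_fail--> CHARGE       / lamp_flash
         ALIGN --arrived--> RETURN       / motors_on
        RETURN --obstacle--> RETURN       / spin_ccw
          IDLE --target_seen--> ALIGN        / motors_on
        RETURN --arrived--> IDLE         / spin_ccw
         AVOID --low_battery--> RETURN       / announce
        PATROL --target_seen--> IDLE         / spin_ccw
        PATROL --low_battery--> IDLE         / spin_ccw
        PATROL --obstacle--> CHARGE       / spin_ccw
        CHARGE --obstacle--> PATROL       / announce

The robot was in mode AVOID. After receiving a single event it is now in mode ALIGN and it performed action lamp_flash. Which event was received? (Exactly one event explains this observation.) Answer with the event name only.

target_seen

try low_battery: (AVOID, low_battery) → (RETURN, announce)
try target_seen: (AVOID, target_seen) → (ALIGN, lamp_flash)  ← matches
try obstacle: (AVOID, obstacle) → (RETURN, spin_ccw)
try arrived: (AVOID, arrived) → (PATROL, motors_on)
try grasp_fail: (AVOID, grasp_fail) → (IDLE, motors_on)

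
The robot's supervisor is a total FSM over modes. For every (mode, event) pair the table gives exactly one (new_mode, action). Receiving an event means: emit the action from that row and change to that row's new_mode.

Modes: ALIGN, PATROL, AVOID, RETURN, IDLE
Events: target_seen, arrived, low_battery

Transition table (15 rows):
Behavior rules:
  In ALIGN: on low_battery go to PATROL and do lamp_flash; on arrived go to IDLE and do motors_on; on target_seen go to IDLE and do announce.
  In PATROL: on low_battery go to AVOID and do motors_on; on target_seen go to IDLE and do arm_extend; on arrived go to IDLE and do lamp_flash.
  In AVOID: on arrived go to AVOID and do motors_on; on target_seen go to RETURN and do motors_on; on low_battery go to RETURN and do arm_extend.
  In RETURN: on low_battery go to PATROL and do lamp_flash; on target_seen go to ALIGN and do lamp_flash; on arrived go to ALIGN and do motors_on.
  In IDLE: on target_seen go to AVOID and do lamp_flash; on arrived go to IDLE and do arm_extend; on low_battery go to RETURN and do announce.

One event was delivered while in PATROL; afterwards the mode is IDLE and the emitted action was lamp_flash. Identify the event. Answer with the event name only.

try target_seen: (PATROL, target_seen) → (IDLE, arm_extend)
try arrived: (PATROL, arrived) → (IDLE, lamp_flash)  ← matches
try low_battery: (PATROL, low_battery) → (AVOID, motors_on)

arrived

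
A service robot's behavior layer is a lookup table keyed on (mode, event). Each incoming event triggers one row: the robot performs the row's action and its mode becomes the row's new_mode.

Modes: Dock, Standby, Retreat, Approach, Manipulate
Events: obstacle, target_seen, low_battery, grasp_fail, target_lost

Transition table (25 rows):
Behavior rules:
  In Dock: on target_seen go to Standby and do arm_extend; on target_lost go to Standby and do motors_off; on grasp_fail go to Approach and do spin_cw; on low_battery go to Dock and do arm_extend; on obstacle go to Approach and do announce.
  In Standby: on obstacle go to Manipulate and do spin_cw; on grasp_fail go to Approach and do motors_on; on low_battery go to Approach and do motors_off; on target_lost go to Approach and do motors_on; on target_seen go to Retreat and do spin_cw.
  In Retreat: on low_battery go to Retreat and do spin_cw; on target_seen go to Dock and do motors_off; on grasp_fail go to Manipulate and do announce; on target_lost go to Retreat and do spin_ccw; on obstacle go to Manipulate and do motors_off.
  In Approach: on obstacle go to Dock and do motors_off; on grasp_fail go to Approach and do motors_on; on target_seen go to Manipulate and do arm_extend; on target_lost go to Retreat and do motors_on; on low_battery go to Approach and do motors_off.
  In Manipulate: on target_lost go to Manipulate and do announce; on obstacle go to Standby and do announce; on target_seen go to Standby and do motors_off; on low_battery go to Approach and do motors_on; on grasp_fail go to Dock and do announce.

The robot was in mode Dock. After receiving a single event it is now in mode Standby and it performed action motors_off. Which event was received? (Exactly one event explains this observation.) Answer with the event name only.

try obstacle: (Dock, obstacle) → (Approach, announce)
try target_seen: (Dock, target_seen) → (Standby, arm_extend)
try low_battery: (Dock, low_battery) → (Dock, arm_extend)
try grasp_fail: (Dock, grasp_fail) → (Approach, spin_cw)
try target_lost: (Dock, target_lost) → (Standby, motors_off)  ← matches

target_lost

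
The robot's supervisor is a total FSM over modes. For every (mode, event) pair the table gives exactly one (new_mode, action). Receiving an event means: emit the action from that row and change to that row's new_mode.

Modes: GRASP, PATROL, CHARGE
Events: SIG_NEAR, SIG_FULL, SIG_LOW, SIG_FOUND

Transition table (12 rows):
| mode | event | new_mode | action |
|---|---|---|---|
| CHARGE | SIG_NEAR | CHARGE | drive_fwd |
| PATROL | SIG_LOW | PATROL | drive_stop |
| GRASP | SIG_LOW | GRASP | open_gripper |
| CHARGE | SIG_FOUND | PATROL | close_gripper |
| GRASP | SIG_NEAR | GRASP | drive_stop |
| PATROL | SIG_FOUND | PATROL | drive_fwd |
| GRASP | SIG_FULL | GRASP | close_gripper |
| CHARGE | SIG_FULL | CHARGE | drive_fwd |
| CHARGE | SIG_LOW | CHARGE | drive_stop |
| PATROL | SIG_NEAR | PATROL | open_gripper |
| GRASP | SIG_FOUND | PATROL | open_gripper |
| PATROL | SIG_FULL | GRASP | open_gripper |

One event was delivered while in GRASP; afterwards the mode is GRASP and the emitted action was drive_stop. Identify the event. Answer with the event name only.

try SIG_NEAR: (GRASP, SIG_NEAR) → (GRASP, drive_stop)  ← matches
try SIG_FULL: (GRASP, SIG_FULL) → (GRASP, close_gripper)
try SIG_LOW: (GRASP, SIG_LOW) → (GRASP, open_gripper)
try SIG_FOUND: (GRASP, SIG_FOUND) → (PATROL, open_gripper)

SIG_NEAR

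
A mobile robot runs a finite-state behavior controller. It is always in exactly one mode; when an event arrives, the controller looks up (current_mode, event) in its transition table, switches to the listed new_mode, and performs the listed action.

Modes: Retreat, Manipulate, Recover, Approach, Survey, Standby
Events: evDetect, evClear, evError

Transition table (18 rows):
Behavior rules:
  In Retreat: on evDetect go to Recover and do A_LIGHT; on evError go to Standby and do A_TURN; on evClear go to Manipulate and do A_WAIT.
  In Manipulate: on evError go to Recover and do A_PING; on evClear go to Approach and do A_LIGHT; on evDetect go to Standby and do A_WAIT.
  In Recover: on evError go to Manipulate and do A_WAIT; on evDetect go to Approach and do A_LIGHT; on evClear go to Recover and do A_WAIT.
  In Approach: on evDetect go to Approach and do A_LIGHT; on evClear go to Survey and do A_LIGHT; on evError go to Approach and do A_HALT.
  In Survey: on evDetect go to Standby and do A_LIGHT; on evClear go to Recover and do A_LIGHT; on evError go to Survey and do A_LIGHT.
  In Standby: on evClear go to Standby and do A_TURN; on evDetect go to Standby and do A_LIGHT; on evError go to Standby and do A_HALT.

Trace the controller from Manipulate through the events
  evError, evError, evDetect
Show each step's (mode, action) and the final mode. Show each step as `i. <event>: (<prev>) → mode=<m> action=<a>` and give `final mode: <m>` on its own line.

final mode: Standby

1. evError: (Manipulate) → mode=Recover action=A_PING
2. evError: (Recover) → mode=Manipulate action=A_WAIT
3. evDetect: (Manipulate) → mode=Standby action=A_WAIT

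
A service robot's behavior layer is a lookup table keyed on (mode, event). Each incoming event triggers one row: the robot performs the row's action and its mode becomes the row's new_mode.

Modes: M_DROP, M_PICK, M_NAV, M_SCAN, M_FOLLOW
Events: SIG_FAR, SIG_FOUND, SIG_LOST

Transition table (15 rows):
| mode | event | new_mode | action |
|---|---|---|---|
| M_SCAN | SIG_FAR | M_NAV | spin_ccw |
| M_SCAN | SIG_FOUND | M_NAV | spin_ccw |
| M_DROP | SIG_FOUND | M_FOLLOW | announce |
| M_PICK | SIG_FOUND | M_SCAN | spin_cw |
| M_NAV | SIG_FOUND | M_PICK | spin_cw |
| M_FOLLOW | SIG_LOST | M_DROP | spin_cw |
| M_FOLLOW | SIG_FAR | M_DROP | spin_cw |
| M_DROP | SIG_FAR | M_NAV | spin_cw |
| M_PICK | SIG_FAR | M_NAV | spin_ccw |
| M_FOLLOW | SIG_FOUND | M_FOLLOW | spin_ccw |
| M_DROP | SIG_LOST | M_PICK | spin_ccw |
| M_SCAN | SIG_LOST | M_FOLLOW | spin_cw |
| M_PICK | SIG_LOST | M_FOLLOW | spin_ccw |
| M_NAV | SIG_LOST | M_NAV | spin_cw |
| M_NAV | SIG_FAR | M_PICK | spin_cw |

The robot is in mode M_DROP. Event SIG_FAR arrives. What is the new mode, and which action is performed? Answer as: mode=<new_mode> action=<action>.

mode=M_NAV action=spin_cw

current mode = M_DROP; filter table to that mode:
  (M_DROP, SIG_FOUND) → (M_FOLLOW, announce)
  (M_DROP, SIG_FAR) → (M_NAV, spin_cw)  ← event matches
  (M_DROP, SIG_LOST) → (M_PICK, spin_ccw)
event = SIG_FAR selects (M_NAV, spin_cw)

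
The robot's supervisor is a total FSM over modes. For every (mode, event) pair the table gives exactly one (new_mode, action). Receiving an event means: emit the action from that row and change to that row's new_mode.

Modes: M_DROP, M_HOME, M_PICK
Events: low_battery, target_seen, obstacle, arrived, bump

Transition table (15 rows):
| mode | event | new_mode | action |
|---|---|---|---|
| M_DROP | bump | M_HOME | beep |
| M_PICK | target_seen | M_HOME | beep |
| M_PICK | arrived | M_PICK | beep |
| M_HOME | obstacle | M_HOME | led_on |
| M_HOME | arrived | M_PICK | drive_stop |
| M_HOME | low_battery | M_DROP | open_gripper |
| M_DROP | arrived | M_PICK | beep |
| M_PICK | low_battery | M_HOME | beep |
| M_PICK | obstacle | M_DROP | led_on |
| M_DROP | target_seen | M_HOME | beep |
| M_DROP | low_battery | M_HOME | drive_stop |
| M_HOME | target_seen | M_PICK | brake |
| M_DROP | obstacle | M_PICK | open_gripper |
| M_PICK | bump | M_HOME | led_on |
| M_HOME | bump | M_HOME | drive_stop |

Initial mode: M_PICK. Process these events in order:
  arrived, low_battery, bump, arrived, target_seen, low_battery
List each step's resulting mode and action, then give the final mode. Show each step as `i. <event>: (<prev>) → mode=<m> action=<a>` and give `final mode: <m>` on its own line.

final mode: M_DROP

1. arrived: (M_PICK) → mode=M_PICK action=beep
2. low_battery: (M_PICK) → mode=M_HOME action=beep
3. bump: (M_HOME) → mode=M_HOME action=drive_stop
4. arrived: (M_HOME) → mode=M_PICK action=drive_stop
5. target_seen: (M_PICK) → mode=M_HOME action=beep
6. low_battery: (M_HOME) → mode=M_DROP action=open_gripper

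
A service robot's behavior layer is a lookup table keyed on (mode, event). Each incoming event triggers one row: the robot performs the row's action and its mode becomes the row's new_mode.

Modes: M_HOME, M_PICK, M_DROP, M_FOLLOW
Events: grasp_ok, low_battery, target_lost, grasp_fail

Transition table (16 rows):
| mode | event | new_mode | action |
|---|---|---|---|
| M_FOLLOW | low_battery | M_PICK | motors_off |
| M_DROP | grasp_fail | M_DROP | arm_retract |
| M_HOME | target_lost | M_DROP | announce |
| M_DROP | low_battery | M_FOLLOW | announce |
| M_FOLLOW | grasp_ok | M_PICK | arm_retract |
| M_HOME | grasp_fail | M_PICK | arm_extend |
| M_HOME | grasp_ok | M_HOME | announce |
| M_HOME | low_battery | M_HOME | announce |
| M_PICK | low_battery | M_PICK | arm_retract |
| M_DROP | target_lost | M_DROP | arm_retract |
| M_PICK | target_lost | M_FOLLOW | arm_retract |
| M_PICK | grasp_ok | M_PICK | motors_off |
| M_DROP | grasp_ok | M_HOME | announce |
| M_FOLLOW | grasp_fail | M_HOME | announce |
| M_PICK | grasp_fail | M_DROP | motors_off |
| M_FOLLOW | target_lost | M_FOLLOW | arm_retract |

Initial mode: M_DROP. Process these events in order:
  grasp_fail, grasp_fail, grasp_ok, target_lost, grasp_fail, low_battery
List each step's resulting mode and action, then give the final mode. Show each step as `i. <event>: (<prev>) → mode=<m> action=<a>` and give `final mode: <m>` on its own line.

final mode: M_FOLLOW

1. grasp_fail: (M_DROP) → mode=M_DROP action=arm_retract
2. grasp_fail: (M_DROP) → mode=M_DROP action=arm_retract
3. grasp_ok: (M_DROP) → mode=M_HOME action=announce
4. target_lost: (M_HOME) → mode=M_DROP action=announce
5. grasp_fail: (M_DROP) → mode=M_DROP action=arm_retract
6. low_battery: (M_DROP) → mode=M_FOLLOW action=announce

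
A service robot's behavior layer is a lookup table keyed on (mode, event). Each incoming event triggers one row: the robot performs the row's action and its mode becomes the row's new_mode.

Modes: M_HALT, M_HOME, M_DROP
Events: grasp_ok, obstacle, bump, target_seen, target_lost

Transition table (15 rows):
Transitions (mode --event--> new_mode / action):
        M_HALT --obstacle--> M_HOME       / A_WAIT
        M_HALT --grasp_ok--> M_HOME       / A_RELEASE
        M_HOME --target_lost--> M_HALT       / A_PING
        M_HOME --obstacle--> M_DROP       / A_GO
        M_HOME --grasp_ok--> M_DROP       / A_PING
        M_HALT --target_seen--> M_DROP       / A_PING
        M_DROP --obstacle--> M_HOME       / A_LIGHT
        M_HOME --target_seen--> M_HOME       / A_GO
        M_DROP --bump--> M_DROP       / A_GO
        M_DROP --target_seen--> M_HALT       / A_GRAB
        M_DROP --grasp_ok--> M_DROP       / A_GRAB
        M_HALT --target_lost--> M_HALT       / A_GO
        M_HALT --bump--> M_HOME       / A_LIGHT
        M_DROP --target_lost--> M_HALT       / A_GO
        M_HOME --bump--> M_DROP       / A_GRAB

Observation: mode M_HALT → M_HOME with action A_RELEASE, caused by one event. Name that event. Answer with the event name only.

grasp_ok

try grasp_ok: (M_HALT, grasp_ok) → (M_HOME, A_RELEASE)  ← matches
try obstacle: (M_HALT, obstacle) → (M_HOME, A_WAIT)
try bump: (M_HALT, bump) → (M_HOME, A_LIGHT)
try target_seen: (M_HALT, target_seen) → (M_DROP, A_PING)
try target_lost: (M_HALT, target_lost) → (M_HALT, A_GO)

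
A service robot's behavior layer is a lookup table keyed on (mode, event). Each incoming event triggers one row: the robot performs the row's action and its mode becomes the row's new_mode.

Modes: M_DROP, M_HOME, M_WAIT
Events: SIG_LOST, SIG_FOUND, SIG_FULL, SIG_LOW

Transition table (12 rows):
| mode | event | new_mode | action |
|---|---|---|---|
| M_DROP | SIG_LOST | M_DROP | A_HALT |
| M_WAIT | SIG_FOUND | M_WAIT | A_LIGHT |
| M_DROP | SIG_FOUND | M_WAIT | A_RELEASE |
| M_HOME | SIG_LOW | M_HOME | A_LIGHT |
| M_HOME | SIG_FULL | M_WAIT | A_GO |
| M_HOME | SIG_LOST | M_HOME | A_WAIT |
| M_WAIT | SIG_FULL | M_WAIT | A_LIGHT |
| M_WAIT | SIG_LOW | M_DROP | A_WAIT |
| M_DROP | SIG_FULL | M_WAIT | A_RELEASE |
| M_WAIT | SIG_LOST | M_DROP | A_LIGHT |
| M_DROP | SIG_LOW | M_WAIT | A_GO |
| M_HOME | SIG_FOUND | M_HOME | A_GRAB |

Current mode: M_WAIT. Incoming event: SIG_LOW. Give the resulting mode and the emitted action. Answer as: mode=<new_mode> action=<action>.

current mode = M_WAIT; filter table to that mode:
  (M_WAIT, SIG_FOUND) → (M_WAIT, A_LIGHT)
  (M_WAIT, SIG_FULL) → (M_WAIT, A_LIGHT)
  (M_WAIT, SIG_LOW) → (M_DROP, A_WAIT)  ← event matches
  (M_WAIT, SIG_LOST) → (M_DROP, A_LIGHT)
event = SIG_LOW selects (M_DROP, A_WAIT)

mode=M_DROP action=A_WAIT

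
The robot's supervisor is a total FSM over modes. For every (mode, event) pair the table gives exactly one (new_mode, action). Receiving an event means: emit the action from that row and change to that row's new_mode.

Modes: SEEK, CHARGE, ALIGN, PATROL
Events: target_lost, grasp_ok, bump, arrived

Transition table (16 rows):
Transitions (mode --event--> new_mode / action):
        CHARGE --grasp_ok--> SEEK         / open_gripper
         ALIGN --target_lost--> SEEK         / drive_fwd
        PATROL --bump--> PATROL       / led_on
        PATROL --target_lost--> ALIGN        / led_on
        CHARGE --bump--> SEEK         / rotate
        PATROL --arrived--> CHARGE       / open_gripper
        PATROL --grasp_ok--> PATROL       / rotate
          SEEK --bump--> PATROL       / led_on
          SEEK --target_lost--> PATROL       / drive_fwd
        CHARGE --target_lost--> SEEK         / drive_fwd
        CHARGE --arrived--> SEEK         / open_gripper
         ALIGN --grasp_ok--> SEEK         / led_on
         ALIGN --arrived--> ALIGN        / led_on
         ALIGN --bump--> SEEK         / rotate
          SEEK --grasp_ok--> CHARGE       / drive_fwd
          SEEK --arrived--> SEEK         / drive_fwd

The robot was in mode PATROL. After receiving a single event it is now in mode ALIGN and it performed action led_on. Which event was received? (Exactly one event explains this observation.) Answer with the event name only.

target_lost

try target_lost: (PATROL, target_lost) → (ALIGN, led_on)  ← matches
try grasp_ok: (PATROL, grasp_ok) → (PATROL, rotate)
try bump: (PATROL, bump) → (PATROL, led_on)
try arrived: (PATROL, arrived) → (CHARGE, open_gripper)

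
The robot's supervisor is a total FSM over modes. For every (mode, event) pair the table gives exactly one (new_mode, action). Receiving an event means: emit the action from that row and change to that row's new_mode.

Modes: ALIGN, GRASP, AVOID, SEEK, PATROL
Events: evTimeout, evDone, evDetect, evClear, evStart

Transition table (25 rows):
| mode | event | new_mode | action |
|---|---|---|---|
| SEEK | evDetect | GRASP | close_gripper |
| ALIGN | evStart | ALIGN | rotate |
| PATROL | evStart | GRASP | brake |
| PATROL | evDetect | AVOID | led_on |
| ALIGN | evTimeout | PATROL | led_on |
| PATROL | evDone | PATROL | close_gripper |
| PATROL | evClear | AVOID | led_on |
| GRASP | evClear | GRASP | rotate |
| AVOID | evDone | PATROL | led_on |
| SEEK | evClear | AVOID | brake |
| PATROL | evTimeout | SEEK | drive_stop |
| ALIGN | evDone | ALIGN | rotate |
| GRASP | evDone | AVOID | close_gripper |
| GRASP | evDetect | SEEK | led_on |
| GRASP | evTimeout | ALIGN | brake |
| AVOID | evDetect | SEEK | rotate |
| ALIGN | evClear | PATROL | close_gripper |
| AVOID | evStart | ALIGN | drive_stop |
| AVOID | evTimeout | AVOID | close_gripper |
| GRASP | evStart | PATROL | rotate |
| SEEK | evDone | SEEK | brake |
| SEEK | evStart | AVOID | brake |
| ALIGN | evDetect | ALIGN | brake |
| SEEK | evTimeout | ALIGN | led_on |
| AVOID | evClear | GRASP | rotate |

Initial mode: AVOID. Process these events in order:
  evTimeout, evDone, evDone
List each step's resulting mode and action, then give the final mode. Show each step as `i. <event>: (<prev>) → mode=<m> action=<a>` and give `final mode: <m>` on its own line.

1. evTimeout: (AVOID) → mode=AVOID action=close_gripper
2. evDone: (AVOID) → mode=PATROL action=led_on
3. evDone: (PATROL) → mode=PATROL action=close_gripper

final mode: PATROL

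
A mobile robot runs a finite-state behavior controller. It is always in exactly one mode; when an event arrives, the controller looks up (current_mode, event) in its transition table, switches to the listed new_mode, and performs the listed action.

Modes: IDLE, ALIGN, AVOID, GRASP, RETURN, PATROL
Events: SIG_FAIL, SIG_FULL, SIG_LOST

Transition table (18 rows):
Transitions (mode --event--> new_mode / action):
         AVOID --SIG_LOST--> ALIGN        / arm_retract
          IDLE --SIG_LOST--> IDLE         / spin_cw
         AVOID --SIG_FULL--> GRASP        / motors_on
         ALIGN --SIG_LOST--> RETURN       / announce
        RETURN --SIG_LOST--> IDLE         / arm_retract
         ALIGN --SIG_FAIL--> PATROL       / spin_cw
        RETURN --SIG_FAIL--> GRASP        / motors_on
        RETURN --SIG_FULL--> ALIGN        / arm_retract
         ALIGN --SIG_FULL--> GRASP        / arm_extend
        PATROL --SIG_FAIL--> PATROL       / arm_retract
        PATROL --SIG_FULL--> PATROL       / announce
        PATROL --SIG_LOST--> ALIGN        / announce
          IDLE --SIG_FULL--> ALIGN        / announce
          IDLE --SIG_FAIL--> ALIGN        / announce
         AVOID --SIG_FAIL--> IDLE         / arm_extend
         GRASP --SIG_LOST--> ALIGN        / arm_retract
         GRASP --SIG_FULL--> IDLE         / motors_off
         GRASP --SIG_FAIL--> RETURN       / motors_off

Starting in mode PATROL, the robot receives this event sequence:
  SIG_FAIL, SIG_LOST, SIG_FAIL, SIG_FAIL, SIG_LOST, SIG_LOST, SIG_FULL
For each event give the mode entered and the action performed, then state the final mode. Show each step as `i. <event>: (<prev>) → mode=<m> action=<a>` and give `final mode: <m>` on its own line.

1. SIG_FAIL: (PATROL) → mode=PATROL action=arm_retract
2. SIG_LOST: (PATROL) → mode=ALIGN action=announce
3. SIG_FAIL: (ALIGN) → mode=PATROL action=spin_cw
4. SIG_FAIL: (PATROL) → mode=PATROL action=arm_retract
5. SIG_LOST: (PATROL) → mode=ALIGN action=announce
6. SIG_LOST: (ALIGN) → mode=RETURN action=announce
7. SIG_FULL: (RETURN) → mode=ALIGN action=arm_retract

final mode: ALIGN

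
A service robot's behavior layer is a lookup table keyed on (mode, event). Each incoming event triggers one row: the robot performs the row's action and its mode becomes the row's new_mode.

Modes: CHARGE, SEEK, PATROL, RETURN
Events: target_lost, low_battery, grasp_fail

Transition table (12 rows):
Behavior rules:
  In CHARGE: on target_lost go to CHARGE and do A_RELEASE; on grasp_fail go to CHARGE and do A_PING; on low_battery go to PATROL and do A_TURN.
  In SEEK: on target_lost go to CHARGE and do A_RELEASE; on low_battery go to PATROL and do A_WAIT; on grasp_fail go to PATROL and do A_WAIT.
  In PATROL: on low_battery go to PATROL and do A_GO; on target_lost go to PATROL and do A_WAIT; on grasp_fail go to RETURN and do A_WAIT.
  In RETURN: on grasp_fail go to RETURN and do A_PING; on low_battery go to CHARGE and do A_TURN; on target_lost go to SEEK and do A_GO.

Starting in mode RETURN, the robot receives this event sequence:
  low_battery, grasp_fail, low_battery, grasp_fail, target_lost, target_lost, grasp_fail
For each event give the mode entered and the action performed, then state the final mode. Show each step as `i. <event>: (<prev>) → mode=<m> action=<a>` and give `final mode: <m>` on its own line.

final mode: CHARGE

1. low_battery: (RETURN) → mode=CHARGE action=A_TURN
2. grasp_fail: (CHARGE) → mode=CHARGE action=A_PING
3. low_battery: (CHARGE) → mode=PATROL action=A_TURN
4. grasp_fail: (PATROL) → mode=RETURN action=A_WAIT
5. target_lost: (RETURN) → mode=SEEK action=A_GO
6. target_lost: (SEEK) → mode=CHARGE action=A_RELEASE
7. grasp_fail: (CHARGE) → mode=CHARGE action=A_PING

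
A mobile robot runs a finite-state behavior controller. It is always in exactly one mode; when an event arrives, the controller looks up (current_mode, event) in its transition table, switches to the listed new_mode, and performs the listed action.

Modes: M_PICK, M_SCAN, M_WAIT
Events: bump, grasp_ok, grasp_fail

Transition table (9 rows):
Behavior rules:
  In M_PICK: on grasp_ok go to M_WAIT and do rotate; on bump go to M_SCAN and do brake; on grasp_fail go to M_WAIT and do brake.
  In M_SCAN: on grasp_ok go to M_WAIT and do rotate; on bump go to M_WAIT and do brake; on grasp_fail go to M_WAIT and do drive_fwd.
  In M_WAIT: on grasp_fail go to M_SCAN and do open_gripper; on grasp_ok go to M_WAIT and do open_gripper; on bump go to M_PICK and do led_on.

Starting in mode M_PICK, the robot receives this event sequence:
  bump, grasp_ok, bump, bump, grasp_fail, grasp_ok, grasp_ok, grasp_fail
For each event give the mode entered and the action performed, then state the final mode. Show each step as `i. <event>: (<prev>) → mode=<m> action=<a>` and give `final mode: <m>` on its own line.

final mode: M_SCAN

1. bump: (M_PICK) → mode=M_SCAN action=brake
2. grasp_ok: (M_SCAN) → mode=M_WAIT action=rotate
3. bump: (M_WAIT) → mode=M_PICK action=led_on
4. bump: (M_PICK) → mode=M_SCAN action=brake
5. grasp_fail: (M_SCAN) → mode=M_WAIT action=drive_fwd
6. grasp_ok: (M_WAIT) → mode=M_WAIT action=open_gripper
7. grasp_ok: (M_WAIT) → mode=M_WAIT action=open_gripper
8. grasp_fail: (M_WAIT) → mode=M_SCAN action=open_gripper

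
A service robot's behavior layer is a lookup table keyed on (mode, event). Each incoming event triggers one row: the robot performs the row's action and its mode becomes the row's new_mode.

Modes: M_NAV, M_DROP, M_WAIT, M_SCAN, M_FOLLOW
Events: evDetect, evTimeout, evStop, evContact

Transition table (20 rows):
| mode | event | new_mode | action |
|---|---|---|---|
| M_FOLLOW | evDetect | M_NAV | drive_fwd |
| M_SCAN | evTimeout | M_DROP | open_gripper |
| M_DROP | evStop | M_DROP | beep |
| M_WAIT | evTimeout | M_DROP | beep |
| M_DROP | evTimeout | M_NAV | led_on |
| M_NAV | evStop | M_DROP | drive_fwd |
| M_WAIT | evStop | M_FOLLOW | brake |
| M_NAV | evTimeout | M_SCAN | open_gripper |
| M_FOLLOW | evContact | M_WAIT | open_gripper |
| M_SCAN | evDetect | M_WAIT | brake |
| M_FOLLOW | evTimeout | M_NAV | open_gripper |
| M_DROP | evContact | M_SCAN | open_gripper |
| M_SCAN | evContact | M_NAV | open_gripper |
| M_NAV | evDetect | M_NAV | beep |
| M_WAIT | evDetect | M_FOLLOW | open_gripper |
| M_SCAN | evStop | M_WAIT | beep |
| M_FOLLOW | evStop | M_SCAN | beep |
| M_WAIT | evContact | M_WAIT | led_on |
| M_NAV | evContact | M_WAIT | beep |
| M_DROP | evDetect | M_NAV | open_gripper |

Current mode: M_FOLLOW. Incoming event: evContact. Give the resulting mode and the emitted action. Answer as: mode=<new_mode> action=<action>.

current mode = M_FOLLOW; filter table to that mode:
  (M_FOLLOW, evDetect) → (M_NAV, drive_fwd)
  (M_FOLLOW, evContact) → (M_WAIT, open_gripper)  ← event matches
  (M_FOLLOW, evTimeout) → (M_NAV, open_gripper)
  (M_FOLLOW, evStop) → (M_SCAN, beep)
event = evContact selects (M_WAIT, open_gripper)

mode=M_WAIT action=open_gripper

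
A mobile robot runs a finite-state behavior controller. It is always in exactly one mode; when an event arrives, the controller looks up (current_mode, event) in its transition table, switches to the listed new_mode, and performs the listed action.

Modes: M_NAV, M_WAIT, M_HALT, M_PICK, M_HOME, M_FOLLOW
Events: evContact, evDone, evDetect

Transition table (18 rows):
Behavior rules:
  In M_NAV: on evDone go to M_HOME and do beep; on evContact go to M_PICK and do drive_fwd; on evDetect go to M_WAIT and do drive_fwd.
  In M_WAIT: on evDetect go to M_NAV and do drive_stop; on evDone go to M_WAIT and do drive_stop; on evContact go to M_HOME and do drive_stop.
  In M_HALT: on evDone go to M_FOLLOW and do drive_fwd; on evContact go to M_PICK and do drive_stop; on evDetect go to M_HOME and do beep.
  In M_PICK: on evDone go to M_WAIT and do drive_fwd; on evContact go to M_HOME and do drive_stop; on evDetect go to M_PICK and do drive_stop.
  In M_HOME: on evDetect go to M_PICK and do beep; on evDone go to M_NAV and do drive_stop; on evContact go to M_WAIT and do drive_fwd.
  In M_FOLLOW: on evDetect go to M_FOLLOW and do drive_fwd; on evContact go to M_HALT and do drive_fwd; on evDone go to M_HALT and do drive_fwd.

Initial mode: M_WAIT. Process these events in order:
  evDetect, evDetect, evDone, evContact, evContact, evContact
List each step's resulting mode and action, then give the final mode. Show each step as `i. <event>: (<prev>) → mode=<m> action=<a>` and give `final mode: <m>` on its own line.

1. evDetect: (M_WAIT) → mode=M_NAV action=drive_stop
2. evDetect: (M_NAV) → mode=M_WAIT action=drive_fwd
3. evDone: (M_WAIT) → mode=M_WAIT action=drive_stop
4. evContact: (M_WAIT) → mode=M_HOME action=drive_stop
5. evContact: (M_HOME) → mode=M_WAIT action=drive_fwd
6. evContact: (M_WAIT) → mode=M_HOME action=drive_stop

final mode: M_HOME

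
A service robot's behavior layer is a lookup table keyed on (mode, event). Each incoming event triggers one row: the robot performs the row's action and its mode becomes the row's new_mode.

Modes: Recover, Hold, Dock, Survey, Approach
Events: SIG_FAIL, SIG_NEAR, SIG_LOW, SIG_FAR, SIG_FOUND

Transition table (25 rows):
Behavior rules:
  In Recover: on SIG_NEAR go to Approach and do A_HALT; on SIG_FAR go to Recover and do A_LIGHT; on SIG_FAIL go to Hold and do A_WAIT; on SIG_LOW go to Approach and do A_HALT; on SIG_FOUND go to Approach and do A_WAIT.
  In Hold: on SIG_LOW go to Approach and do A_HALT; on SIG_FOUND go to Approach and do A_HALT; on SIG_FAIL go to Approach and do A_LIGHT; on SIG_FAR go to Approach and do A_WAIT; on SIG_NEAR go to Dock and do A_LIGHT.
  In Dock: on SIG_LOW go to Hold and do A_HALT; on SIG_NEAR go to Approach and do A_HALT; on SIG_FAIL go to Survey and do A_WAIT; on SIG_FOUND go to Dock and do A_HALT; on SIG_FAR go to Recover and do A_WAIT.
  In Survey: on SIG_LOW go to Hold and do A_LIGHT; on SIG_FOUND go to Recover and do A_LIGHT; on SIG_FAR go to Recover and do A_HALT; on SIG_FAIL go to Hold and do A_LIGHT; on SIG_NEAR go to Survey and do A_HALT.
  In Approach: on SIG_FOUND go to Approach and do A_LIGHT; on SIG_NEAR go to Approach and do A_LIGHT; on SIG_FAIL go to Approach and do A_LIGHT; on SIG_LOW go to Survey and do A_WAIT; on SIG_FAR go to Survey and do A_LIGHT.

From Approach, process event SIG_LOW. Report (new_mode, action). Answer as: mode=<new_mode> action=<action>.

mode=Survey action=A_WAIT

current mode = Approach; filter table to that mode:
  (Approach, SIG_FOUND) → (Approach, A_LIGHT)
  (Approach, SIG_NEAR) → (Approach, A_LIGHT)
  (Approach, SIG_FAIL) → (Approach, A_LIGHT)
  (Approach, SIG_LOW) → (Survey, A_WAIT)  ← event matches
  (Approach, SIG_FAR) → (Survey, A_LIGHT)
event = SIG_LOW selects (Survey, A_WAIT)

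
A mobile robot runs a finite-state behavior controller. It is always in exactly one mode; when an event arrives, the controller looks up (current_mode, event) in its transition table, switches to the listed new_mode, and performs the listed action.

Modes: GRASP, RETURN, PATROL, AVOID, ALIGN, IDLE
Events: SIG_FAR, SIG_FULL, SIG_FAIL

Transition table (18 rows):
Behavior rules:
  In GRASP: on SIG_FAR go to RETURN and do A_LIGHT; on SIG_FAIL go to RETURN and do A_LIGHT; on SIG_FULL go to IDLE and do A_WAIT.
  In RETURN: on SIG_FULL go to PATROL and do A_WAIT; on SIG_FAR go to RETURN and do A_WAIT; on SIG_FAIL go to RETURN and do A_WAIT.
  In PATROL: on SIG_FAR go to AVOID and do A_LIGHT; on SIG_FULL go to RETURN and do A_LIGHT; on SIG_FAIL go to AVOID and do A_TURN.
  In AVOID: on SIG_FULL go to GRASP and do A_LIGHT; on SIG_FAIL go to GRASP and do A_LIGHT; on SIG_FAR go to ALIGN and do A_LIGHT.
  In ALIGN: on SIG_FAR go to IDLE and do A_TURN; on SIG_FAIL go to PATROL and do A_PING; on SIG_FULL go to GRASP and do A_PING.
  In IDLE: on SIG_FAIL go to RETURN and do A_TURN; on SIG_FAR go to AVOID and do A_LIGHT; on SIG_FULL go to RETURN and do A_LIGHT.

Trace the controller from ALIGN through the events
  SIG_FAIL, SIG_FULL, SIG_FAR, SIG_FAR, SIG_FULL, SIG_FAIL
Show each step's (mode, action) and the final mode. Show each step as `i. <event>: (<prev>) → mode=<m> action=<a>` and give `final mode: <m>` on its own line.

1. SIG_FAIL: (ALIGN) → mode=PATROL action=A_PING
2. SIG_FULL: (PATROL) → mode=RETURN action=A_LIGHT
3. SIG_FAR: (RETURN) → mode=RETURN action=A_WAIT
4. SIG_FAR: (RETURN) → mode=RETURN action=A_WAIT
5. SIG_FULL: (RETURN) → mode=PATROL action=A_WAIT
6. SIG_FAIL: (PATROL) → mode=AVOID action=A_TURN

final mode: AVOID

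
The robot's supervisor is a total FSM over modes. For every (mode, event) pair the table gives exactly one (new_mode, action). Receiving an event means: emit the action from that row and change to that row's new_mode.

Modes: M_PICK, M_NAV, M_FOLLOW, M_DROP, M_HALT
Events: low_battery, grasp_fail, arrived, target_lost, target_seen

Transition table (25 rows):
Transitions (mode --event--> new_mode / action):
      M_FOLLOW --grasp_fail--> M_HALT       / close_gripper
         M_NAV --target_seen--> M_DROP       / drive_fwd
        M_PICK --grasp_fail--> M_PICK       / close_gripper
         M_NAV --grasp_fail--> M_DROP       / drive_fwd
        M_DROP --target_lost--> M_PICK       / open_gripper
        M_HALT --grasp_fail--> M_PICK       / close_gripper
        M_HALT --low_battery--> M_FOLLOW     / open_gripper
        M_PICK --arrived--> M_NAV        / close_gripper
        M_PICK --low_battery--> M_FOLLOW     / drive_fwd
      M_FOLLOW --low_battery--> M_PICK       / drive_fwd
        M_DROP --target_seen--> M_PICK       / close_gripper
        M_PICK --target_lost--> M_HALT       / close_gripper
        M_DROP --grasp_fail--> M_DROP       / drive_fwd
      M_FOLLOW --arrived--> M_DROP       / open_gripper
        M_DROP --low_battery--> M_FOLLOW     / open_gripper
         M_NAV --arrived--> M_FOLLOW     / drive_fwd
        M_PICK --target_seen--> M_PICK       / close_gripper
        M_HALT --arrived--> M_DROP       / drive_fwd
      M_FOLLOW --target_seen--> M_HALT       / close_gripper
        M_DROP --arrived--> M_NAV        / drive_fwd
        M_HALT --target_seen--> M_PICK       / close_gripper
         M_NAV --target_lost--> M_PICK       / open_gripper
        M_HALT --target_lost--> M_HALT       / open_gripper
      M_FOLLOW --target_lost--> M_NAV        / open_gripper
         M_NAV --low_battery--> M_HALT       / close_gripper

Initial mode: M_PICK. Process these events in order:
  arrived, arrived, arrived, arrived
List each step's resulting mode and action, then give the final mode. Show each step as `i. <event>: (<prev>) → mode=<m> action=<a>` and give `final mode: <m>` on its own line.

1. arrived: (M_PICK) → mode=M_NAV action=close_gripper
2. arrived: (M_NAV) → mode=M_FOLLOW action=drive_fwd
3. arrived: (M_FOLLOW) → mode=M_DROP action=open_gripper
4. arrived: (M_DROP) → mode=M_NAV action=drive_fwd

final mode: M_NAV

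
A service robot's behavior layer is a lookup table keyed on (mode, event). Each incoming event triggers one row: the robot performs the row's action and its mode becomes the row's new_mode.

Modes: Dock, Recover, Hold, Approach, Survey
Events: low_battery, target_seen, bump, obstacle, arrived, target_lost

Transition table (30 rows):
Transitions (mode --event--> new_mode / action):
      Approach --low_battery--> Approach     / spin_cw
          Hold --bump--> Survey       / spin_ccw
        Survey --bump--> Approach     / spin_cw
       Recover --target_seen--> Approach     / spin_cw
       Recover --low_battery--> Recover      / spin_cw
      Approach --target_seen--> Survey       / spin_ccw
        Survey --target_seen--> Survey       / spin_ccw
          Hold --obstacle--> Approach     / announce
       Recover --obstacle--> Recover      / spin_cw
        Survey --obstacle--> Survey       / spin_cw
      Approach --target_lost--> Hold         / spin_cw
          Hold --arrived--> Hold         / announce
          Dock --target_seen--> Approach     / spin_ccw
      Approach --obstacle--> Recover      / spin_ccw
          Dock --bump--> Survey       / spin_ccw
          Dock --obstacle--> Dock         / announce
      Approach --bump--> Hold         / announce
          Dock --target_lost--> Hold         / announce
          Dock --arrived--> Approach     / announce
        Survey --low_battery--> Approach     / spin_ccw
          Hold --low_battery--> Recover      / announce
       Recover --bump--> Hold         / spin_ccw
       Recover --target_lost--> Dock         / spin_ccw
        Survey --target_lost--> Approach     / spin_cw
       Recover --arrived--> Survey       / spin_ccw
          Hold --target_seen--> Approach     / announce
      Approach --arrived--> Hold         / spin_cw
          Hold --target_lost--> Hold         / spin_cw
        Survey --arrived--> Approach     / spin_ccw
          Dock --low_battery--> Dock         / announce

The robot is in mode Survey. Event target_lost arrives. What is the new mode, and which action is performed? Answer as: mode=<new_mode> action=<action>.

mode=Approach action=spin_cw

current mode = Survey; filter table to that mode:
  (Survey, bump) → (Approach, spin_cw)
  (Survey, target_seen) → (Survey, spin_ccw)
  (Survey, obstacle) → (Survey, spin_cw)
  (Survey, low_battery) → (Approach, spin_ccw)
  (Survey, target_lost) → (Approach, spin_cw)  ← event matches
  (Survey, arrived) → (Approach, spin_ccw)
event = target_lost selects (Approach, spin_cw)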